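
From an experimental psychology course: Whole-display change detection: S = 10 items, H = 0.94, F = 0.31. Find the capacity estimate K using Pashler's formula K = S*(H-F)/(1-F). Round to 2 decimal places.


K = S * (H - F) / (1 - F)
H - F = 0.63
1 - F = 0.69
K = 10 * 0.63 / 0.69
= 9.13


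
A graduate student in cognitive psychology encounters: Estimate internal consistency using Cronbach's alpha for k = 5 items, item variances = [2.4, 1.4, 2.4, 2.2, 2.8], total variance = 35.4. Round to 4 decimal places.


alpha = (k/(k-1)) * (1 - sum(s_i^2)/s_total^2)
sum(item variances) = 11.2
k/(k-1) = 5/4 = 1.25
1 - 11.2/35.4 = 1 - 0.316384 = 0.683616
alpha = 1.25 * 0.683616
= 0.8545


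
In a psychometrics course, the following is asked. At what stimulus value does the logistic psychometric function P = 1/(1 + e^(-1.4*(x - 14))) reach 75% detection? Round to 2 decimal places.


At P = 0.75: 0.75 = 1/(1 + e^(-k*(x-x0)))
Solving: e^(-k*(x-x0)) = 1/3
x = x0 + ln(3)/k
ln(3) = 1.0986
x = 14 + 1.0986/1.4
= 14 + 0.7847
= 14.78


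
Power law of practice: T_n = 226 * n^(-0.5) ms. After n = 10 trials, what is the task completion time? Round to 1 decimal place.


T_n = 226 * 10^(-0.5)
10^(-0.5) = 0.316228
T_n = 226 * 0.316228
= 71.5 ms


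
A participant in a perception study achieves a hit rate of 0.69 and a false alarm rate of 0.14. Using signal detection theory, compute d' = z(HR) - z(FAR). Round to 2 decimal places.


d' = z(HR) - z(FAR)
z(0.69) = 0.4959
z(0.14) = -1.0803
d' = 0.4959 - -1.0803
= 1.58


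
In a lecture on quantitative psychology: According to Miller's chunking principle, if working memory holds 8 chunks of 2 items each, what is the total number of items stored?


Total items = chunks * items_per_chunk
= 8 * 2
= 16


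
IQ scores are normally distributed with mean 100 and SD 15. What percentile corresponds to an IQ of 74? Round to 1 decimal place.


z = (IQ - mean) / SD
z = (74 - 100) / 15 = -1.7333
Percentile = Phi(-1.7333) * 100
Phi(-1.7333) = 0.041521
= 4.2


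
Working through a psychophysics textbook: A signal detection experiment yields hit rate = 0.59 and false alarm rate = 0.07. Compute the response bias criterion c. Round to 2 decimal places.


c = -0.5 * (z(HR) + z(FAR))
z(0.59) = 0.2275
z(0.07) = -1.4758
c = -0.5 * (0.2275 + -1.4758)
= -0.5 * -1.2483
= 0.62


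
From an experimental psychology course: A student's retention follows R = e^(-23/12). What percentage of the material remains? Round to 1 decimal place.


R = e^(-t/S)
-t/S = -23/12 = -1.916667
R = e^(-1.916667) = 0.147096
Percentage = 0.147096 * 100
= 14.7


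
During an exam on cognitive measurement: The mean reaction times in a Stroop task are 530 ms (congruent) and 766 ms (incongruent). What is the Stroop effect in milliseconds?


Stroop effect = RT(incongruent) - RT(congruent)
= 766 - 530
= 236 ms


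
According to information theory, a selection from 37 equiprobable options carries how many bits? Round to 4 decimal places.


H = log2(n)
H = log2(37)
= 5.2095


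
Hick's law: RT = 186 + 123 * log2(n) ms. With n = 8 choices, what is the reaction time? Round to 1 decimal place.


RT = 186 + 123 * log2(8)
log2(8) = 3.0
RT = 186 + 123 * 3.0
= 186 + 369.0
= 555.0 ms


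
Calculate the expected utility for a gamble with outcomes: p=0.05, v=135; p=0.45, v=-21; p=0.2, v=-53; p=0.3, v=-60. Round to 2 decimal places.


EU = sum(p_i * v_i)
0.05 * 135 = 6.75
0.45 * -21 = -9.45
0.2 * -53 = -10.6
0.3 * -60 = -18.0
EU = 6.75 + -9.45 + -10.6 + -18.0
= -31.30


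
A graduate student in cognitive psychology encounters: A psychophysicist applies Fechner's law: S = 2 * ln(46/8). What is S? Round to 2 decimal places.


S = 2 * ln(46/8)
I/I0 = 5.75
ln(5.75) = 1.7492
S = 2 * 1.7492
= 3.50


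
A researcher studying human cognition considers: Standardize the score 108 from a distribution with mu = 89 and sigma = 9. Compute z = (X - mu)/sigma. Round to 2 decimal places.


z = (X - mu) / sigma
= (108 - 89) / 9
= 19 / 9
= 2.11


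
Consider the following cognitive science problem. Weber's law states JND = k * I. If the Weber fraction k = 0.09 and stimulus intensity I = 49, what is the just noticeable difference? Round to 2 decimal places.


JND = k * I
JND = 0.09 * 49
= 4.41


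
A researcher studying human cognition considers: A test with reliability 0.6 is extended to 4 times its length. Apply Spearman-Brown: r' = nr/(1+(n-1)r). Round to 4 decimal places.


r_new = n*r / (1 + (n-1)*r)
Numerator = 4 * 0.6 = 2.4
Denominator = 1 + 3 * 0.6 = 2.8
r_new = 2.4 / 2.8
= 0.8571


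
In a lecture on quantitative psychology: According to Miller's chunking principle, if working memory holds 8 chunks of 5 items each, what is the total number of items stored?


Total items = chunks * items_per_chunk
= 8 * 5
= 40


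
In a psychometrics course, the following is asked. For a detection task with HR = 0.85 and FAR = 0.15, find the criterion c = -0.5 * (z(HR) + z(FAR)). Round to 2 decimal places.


c = -0.5 * (z(HR) + z(FAR))
z(0.85) = 1.0364
z(0.15) = -1.0364
c = -0.5 * (1.0364 + -1.0364)
= -0.5 * 0.0
= 0.00


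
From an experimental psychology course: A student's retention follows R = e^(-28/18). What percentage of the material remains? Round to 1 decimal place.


R = e^(-t/S)
-t/S = -28/18 = -1.555556
R = e^(-1.555556) = 0.211072
Percentage = 0.211072 * 100
= 21.1


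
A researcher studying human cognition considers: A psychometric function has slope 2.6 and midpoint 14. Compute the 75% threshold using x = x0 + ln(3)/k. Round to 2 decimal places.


At P = 0.75: 0.75 = 1/(1 + e^(-k*(x-x0)))
Solving: e^(-k*(x-x0)) = 1/3
x = x0 + ln(3)/k
ln(3) = 1.0986
x = 14 + 1.0986/2.6
= 14 + 0.4225
= 14.42


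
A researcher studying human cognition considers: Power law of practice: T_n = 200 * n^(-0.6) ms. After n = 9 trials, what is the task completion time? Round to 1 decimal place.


T_n = 200 * 9^(-0.6)
9^(-0.6) = 0.267581
T_n = 200 * 0.267581
= 53.5 ms


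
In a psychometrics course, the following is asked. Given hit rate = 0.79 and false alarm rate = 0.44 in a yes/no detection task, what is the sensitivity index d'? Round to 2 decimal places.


d' = z(HR) - z(FAR)
z(0.79) = 0.8064
z(0.44) = -0.151
d' = 0.8064 - -0.151
= 0.96


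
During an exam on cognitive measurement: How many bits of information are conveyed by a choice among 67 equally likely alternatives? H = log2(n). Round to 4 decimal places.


H = log2(n)
H = log2(67)
= 6.0661


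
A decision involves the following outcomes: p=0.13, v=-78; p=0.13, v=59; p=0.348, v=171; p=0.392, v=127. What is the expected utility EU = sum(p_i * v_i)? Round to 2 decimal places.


EU = sum(p_i * v_i)
0.13 * -78 = -10.14
0.13 * 59 = 7.67
0.348 * 171 = 59.508
0.392 * 127 = 49.784
EU = -10.14 + 7.67 + 59.508 + 49.784
= 106.82


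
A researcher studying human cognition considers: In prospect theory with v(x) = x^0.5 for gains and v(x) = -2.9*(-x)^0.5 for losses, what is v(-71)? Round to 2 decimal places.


Since x = -71 < 0, use v(x) = -lambda*(-x)^alpha
(-x) = 71
71^0.5 = 8.4261
v(-71) = -2.9 * 8.4261
= -24.44


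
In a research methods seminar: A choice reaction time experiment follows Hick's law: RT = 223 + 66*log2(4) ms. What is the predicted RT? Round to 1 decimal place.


RT = 223 + 66 * log2(4)
log2(4) = 2.0
RT = 223 + 66 * 2.0
= 223 + 132.0
= 355.0 ms


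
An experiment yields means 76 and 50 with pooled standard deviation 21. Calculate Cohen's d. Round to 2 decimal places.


Cohen's d = (M1 - M2) / S_pooled
= (76 - 50) / 21
= 26 / 21
= 1.24


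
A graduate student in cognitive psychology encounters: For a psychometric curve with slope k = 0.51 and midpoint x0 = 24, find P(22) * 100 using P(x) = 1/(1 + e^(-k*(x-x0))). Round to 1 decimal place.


P(x) = 1/(1 + e^(-0.51*(22 - 24)))
Exponent = -0.51 * -2 = 1.02
e^(1.02) = 2.773195
P = 1/(1 + 2.773195) = 0.265027
Percentage = 26.5


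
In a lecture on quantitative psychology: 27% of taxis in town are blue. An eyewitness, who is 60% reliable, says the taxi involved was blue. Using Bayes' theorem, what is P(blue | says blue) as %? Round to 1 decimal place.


P(blue | says blue) = P(says blue | blue)*P(blue) / [P(says blue | blue)*P(blue) + P(says blue | not blue)*P(not blue)]
Numerator = 0.6 * 0.27 = 0.162
False identification = 0.4 * 0.73 = 0.292
P = 0.162 / (0.162 + 0.292)
= 0.162 / 0.454
As percentage = 35.7


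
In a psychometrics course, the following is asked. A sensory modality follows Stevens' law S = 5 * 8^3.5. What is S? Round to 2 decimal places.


S = 5 * 8^3.5
8^3.5 = 1448.1547
S = 5 * 1448.1547
= 7240.77


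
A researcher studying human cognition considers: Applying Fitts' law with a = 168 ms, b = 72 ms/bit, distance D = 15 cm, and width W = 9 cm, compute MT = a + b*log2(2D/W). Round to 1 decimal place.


MT = 168 + 72 * log2(2*15/9)
2D/W = 3.333333
log2(3.333333) = 1.737
MT = 168 + 72 * 1.737
= 293.1 ms


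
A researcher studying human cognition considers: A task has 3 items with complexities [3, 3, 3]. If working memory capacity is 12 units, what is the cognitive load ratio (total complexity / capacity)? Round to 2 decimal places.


Total complexity = 3 + 3 + 3 = 9
Load = total / capacity = 9 / 12
= 0.75


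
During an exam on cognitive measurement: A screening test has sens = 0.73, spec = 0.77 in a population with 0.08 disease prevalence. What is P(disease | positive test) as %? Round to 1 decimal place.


PPV = (sens * prev) / (sens * prev + (1-spec) * (1-prev))
Numerator = 0.73 * 0.08 = 0.0584
P(positive and no disease) = (1 - spec) * (1 - prev) = (1 - 0.77) * (1 - 0.08) = 0.2116
Denominator = 0.0584 + 0.2116 = 0.27
PPV = 0.0584 / 0.27 = 0.216296
As percentage = 21.6


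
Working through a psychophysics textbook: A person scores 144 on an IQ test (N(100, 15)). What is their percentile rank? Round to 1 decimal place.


z = (IQ - mean) / SD
z = (144 - 100) / 15 = 2.9333
Percentile = Phi(2.9333) * 100
Phi(2.9333) = 0.998323
= 99.8


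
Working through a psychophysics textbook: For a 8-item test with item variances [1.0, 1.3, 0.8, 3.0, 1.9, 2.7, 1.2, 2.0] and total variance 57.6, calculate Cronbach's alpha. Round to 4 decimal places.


alpha = (k/(k-1)) * (1 - sum(s_i^2)/s_total^2)
sum(item variances) = 13.9
k/(k-1) = 8/7 = 1.142857
1 - 13.9/57.6 = 1 - 0.241319 = 0.758681
alpha = 1.142857 * 0.758681
= 0.8671


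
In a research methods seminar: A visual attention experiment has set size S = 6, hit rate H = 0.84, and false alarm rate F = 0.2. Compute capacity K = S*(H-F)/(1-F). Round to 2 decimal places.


K = S * (H - F) / (1 - F)
H - F = 0.64
1 - F = 0.8
K = 6 * 0.64 / 0.8
= 4.80


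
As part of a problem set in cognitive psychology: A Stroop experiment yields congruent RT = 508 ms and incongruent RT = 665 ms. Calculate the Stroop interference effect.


Stroop effect = RT(incongruent) - RT(congruent)
= 665 - 508
= 157 ms


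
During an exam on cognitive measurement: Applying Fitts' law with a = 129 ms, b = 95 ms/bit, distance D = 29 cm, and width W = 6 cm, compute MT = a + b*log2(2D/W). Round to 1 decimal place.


MT = 129 + 95 * log2(2*29/6)
2D/W = 9.666667
log2(9.666667) = 3.273
MT = 129 + 95 * 3.273
= 439.9 ms


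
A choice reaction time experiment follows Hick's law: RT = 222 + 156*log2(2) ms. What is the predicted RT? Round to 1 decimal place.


RT = 222 + 156 * log2(2)
log2(2) = 1.0
RT = 222 + 156 * 1.0
= 222 + 156.0
= 378.0 ms


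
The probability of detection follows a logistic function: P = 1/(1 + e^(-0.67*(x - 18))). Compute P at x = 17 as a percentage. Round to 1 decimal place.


P(x) = 1/(1 + e^(-0.67*(17 - 18)))
Exponent = -0.67 * -1 = 0.67
e^(0.67) = 1.954237
P = 1/(1 + 1.954237) = 0.338497
Percentage = 33.8


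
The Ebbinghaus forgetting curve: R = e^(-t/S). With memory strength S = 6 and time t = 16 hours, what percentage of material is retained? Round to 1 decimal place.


R = e^(-t/S)
-t/S = -16/6 = -2.666667
R = e^(-2.666667) = 0.069483
Percentage = 0.069483 * 100
= 6.9


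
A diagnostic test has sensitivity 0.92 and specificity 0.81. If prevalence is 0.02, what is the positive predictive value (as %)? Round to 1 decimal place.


PPV = (sens * prev) / (sens * prev + (1-spec) * (1-prev))
Numerator = 0.92 * 0.02 = 0.0184
P(positive and no disease) = (1 - spec) * (1 - prev) = (1 - 0.81) * (1 - 0.02) = 0.1862
Denominator = 0.0184 + 0.1862 = 0.2046
PPV = 0.0184 / 0.2046 = 0.089932
As percentage = 9.0


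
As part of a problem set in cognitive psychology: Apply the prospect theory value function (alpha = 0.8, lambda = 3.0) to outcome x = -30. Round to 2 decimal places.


Since x = -30 < 0, use v(x) = -lambda*(-x)^alpha
(-x) = 30
30^0.8 = 15.1949
v(-30) = -3.0 * 15.1949
= -45.58


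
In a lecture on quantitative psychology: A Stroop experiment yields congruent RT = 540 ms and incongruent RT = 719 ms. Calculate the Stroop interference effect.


Stroop effect = RT(incongruent) - RT(congruent)
= 719 - 540
= 179 ms


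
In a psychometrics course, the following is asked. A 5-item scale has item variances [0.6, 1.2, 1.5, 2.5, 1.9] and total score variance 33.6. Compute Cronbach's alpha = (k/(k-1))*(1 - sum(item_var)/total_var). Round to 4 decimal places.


alpha = (k/(k-1)) * (1 - sum(s_i^2)/s_total^2)
sum(item variances) = 7.7
k/(k-1) = 5/4 = 1.25
1 - 7.7/33.6 = 1 - 0.229167 = 0.770833
alpha = 1.25 * 0.770833
= 0.9635


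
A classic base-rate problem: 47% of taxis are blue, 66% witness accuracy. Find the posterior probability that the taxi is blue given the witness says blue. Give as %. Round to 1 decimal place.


P(blue | says blue) = P(says blue | blue)*P(blue) / [P(says blue | blue)*P(blue) + P(says blue | not blue)*P(not blue)]
Numerator = 0.66 * 0.47 = 0.3102
False identification = 0.34 * 0.53 = 0.1802
P = 0.3102 / (0.3102 + 0.1802)
= 0.3102 / 0.4904
As percentage = 63.3


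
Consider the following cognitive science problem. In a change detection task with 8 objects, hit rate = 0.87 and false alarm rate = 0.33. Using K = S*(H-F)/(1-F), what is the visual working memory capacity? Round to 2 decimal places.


K = S * (H - F) / (1 - F)
H - F = 0.54
1 - F = 0.67
K = 8 * 0.54 / 0.67
= 6.45


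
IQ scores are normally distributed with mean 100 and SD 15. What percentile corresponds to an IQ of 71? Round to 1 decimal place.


z = (IQ - mean) / SD
z = (71 - 100) / 15 = -1.9333
Percentile = Phi(-1.9333) * 100
Phi(-1.9333) = 0.0266
= 2.7


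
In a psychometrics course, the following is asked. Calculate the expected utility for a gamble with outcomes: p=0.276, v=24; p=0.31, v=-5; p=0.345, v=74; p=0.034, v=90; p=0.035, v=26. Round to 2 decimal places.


EU = sum(p_i * v_i)
0.276 * 24 = 6.624
0.31 * -5 = -1.55
0.345 * 74 = 25.53
0.034 * 90 = 3.06
0.035 * 26 = 0.91
EU = 6.624 + -1.55 + 25.53 + 3.06 + 0.91
= 34.57


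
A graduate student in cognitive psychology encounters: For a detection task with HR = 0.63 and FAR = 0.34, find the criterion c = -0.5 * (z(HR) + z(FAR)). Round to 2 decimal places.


c = -0.5 * (z(HR) + z(FAR))
z(0.63) = 0.3319
z(0.34) = -0.4125
c = -0.5 * (0.3319 + -0.4125)
= -0.5 * -0.0806
= 0.04


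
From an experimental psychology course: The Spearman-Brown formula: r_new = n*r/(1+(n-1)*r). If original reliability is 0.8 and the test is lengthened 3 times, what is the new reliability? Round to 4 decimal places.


r_new = n*r / (1 + (n-1)*r)
Numerator = 3 * 0.8 = 2.4
Denominator = 1 + 2 * 0.8 = 2.6
r_new = 2.4 / 2.6
= 0.9231


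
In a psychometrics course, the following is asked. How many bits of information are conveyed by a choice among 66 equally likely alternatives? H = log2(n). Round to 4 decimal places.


H = log2(n)
H = log2(66)
= 6.0444


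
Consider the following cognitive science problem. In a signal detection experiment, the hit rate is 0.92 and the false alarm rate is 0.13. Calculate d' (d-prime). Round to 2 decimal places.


d' = z(HR) - z(FAR)
z(0.92) = 1.4051
z(0.13) = -1.1264
d' = 1.4051 - -1.1264
= 2.53


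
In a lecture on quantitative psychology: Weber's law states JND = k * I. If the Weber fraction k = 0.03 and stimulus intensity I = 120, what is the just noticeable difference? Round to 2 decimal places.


JND = k * I
JND = 0.03 * 120
= 3.60


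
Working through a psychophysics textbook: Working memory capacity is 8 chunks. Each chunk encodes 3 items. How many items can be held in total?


Total items = chunks * items_per_chunk
= 8 * 3
= 24


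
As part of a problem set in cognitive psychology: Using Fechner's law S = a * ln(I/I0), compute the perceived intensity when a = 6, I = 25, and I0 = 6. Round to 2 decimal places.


S = 6 * ln(25/6)
I/I0 = 4.166667
ln(4.166667) = 1.4271
S = 6 * 1.4271
= 8.56


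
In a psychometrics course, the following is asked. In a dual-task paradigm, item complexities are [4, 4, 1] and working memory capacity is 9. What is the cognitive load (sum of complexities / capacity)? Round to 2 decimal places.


Total complexity = 4 + 4 + 1 = 9
Load = total / capacity = 9 / 9
= 1.00


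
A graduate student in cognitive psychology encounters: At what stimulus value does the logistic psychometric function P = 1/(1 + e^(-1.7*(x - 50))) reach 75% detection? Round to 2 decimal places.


At P = 0.75: 0.75 = 1/(1 + e^(-k*(x-x0)))
Solving: e^(-k*(x-x0)) = 1/3
x = x0 + ln(3)/k
ln(3) = 1.0986
x = 50 + 1.0986/1.7
= 50 + 0.6462
= 50.65


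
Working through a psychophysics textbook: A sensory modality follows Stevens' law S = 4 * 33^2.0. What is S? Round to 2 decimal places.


S = 4 * 33^2.0
33^2.0 = 1089.0
S = 4 * 1089.0
= 4356.00


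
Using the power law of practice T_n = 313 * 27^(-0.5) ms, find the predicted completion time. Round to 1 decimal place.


T_n = 313 * 27^(-0.5)
27^(-0.5) = 0.19245
T_n = 313 * 0.19245
= 60.2 ms


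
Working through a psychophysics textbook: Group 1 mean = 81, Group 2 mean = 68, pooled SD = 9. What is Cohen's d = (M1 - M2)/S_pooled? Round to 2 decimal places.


Cohen's d = (M1 - M2) / S_pooled
= (81 - 68) / 9
= 13 / 9
= 1.44


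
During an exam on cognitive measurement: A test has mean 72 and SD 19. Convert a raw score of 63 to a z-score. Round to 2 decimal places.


z = (X - mu) / sigma
= (63 - 72) / 19
= -9 / 19
= -0.47


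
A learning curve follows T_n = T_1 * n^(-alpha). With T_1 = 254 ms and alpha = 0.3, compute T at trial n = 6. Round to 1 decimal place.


T_n = 254 * 6^(-0.3)
6^(-0.3) = 0.584191
T_n = 254 * 0.584191
= 148.4 ms


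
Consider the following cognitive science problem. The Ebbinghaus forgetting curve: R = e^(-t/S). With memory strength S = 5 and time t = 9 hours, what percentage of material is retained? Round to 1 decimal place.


R = e^(-t/S)
-t/S = -9/5 = -1.8
R = e^(-1.8) = 0.165299
Percentage = 0.165299 * 100
= 16.5


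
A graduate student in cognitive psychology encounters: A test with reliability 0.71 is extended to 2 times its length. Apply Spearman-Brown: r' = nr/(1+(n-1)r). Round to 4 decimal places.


r_new = n*r / (1 + (n-1)*r)
Numerator = 2 * 0.71 = 1.42
Denominator = 1 + 1 * 0.71 = 1.71
r_new = 1.42 / 1.71
= 0.8304


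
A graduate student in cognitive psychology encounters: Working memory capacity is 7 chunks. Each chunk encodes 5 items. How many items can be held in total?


Total items = chunks * items_per_chunk
= 7 * 5
= 35


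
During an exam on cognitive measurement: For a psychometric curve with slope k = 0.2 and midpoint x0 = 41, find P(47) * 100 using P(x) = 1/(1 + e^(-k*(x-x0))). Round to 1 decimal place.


P(x) = 1/(1 + e^(-0.2*(47 - 41)))
Exponent = -0.2 * 6 = -1.2
e^(-1.2) = 0.301194
P = 1/(1 + 0.301194) = 0.768525
Percentage = 76.9


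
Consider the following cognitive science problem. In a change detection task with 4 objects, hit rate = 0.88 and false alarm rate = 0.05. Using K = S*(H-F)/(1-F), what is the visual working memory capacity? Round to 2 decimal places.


K = S * (H - F) / (1 - F)
H - F = 0.83
1 - F = 0.95
K = 4 * 0.83 / 0.95
= 3.49


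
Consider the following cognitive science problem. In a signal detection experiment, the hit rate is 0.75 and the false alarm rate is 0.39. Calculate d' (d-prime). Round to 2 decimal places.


d' = z(HR) - z(FAR)
z(0.75) = 0.6745
z(0.39) = -0.2793
d' = 0.6745 - -0.2793
= 0.95


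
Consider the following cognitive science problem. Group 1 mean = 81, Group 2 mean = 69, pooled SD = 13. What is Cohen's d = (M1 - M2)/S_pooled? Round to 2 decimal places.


Cohen's d = (M1 - M2) / S_pooled
= (81 - 69) / 13
= 12 / 13
= 0.92


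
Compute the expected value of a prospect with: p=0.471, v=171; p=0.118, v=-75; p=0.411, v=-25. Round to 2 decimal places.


EU = sum(p_i * v_i)
0.471 * 171 = 80.541
0.118 * -75 = -8.85
0.411 * -25 = -10.275
EU = 80.541 + -8.85 + -10.275
= 61.42


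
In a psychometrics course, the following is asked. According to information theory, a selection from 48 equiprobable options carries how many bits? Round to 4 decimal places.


H = log2(n)
H = log2(48)
= 5.5850


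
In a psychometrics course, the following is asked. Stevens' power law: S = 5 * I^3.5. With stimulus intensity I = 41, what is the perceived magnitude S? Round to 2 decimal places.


S = 5 * 41^3.5
41^3.5 = 441309.7256
S = 5 * 441309.7256
= 2206548.63


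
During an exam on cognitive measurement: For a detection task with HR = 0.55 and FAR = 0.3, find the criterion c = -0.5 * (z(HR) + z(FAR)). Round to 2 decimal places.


c = -0.5 * (z(HR) + z(FAR))
z(0.55) = 0.1257
z(0.3) = -0.5244
c = -0.5 * (0.1257 + -0.5244)
= -0.5 * -0.3987
= 0.20


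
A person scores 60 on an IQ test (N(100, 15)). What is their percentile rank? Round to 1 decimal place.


z = (IQ - mean) / SD
z = (60 - 100) / 15 = -2.6667
Percentile = Phi(-2.6667) * 100
Phi(-2.6667) = 0.00383
= 0.4


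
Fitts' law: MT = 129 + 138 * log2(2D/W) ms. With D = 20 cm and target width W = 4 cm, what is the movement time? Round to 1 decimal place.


MT = 129 + 138 * log2(2*20/4)
2D/W = 10.0
log2(10.0) = 3.3219
MT = 129 + 138 * 3.3219
= 587.4 ms


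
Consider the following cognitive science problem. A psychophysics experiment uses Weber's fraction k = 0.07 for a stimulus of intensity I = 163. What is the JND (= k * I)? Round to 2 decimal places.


JND = k * I
JND = 0.07 * 163
= 11.41


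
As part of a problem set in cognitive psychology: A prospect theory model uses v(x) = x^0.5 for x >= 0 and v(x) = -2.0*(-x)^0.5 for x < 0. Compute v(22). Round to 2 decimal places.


Since x = 22 >= 0, use v(x) = x^0.5
22^0.5 = 4.6904
v(22) = 4.69


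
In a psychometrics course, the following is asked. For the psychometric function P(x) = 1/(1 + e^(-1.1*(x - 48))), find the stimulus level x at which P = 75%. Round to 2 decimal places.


At P = 0.75: 0.75 = 1/(1 + e^(-k*(x-x0)))
Solving: e^(-k*(x-x0)) = 1/3
x = x0 + ln(3)/k
ln(3) = 1.0986
x = 48 + 1.0986/1.1
= 48 + 0.9987
= 49.00


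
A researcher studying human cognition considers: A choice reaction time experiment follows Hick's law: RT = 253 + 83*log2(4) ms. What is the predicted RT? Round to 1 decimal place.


RT = 253 + 83 * log2(4)
log2(4) = 2.0
RT = 253 + 83 * 2.0
= 253 + 166.0
= 419.0 ms


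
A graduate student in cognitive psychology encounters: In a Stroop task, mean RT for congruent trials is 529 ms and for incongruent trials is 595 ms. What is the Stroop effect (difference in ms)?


Stroop effect = RT(incongruent) - RT(congruent)
= 595 - 529
= 66 ms


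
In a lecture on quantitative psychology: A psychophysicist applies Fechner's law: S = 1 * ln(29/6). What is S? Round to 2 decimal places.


S = 1 * ln(29/6)
I/I0 = 4.833333
ln(4.833333) = 1.5755
S = 1 * 1.5755
= 1.58


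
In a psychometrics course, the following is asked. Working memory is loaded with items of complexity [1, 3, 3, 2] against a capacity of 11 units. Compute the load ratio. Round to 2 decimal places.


Total complexity = 1 + 3 + 3 + 2 = 9
Load = total / capacity = 9 / 11
= 0.82


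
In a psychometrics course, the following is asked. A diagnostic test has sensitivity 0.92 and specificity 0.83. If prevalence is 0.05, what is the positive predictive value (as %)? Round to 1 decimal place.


PPV = (sens * prev) / (sens * prev + (1-spec) * (1-prev))
Numerator = 0.92 * 0.05 = 0.046
P(positive and no disease) = (1 - spec) * (1 - prev) = (1 - 0.83) * (1 - 0.05) = 0.1615
Denominator = 0.046 + 0.1615 = 0.2075
PPV = 0.046 / 0.2075 = 0.221687
As percentage = 22.2


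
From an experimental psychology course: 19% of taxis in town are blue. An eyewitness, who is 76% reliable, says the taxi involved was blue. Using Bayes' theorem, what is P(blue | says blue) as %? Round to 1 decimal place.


P(blue | says blue) = P(says blue | blue)*P(blue) / [P(says blue | blue)*P(blue) + P(says blue | not blue)*P(not blue)]
Numerator = 0.76 * 0.19 = 0.1444
False identification = 0.24 * 0.81 = 0.1944
P = 0.1444 / (0.1444 + 0.1944)
= 0.1444 / 0.3388
As percentage = 42.6


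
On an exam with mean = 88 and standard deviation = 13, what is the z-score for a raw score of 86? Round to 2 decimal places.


z = (X - mu) / sigma
= (86 - 88) / 13
= -2 / 13
= -0.15


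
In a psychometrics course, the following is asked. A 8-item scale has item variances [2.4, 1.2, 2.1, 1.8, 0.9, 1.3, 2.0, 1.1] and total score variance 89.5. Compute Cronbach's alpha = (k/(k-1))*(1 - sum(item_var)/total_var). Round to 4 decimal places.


alpha = (k/(k-1)) * (1 - sum(s_i^2)/s_total^2)
sum(item variances) = 12.8
k/(k-1) = 8/7 = 1.142857
1 - 12.8/89.5 = 1 - 0.143017 = 0.856983
alpha = 1.142857 * 0.856983
= 0.9794


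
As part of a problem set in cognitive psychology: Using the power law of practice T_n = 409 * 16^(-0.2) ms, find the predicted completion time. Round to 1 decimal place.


T_n = 409 * 16^(-0.2)
16^(-0.2) = 0.574349
T_n = 409 * 0.574349
= 234.9 ms


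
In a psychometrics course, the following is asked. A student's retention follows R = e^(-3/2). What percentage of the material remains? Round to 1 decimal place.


R = e^(-t/S)
-t/S = -3/2 = -1.5
R = e^(-1.5) = 0.22313
Percentage = 0.22313 * 100
= 22.3


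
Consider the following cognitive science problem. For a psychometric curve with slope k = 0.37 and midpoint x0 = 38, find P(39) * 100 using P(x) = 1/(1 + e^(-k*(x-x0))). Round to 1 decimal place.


P(x) = 1/(1 + e^(-0.37*(39 - 38)))
Exponent = -0.37 * 1 = -0.37
e^(-0.37) = 0.690734
P = 1/(1 + 0.690734) = 0.591459
Percentage = 59.1


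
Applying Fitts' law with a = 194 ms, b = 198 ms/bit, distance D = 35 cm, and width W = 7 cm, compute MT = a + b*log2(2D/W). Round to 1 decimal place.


MT = 194 + 198 * log2(2*35/7)
2D/W = 10.0
log2(10.0) = 3.3219
MT = 194 + 198 * 3.3219
= 851.7 ms


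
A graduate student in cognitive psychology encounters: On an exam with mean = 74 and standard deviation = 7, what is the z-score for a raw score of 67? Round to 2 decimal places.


z = (X - mu) / sigma
= (67 - 74) / 7
= -7 / 7
= -1.00


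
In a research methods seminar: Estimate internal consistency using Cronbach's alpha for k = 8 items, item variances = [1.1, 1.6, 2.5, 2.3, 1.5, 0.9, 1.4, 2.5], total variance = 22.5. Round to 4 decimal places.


alpha = (k/(k-1)) * (1 - sum(s_i^2)/s_total^2)
sum(item variances) = 13.8
k/(k-1) = 8/7 = 1.142857
1 - 13.8/22.5 = 1 - 0.613333 = 0.386667
alpha = 1.142857 * 0.386667
= 0.4419


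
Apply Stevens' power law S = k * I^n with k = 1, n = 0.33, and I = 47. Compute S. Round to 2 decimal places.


S = 1 * 47^0.33
47^0.33 = 3.5628
S = 1 * 3.5628
= 3.56


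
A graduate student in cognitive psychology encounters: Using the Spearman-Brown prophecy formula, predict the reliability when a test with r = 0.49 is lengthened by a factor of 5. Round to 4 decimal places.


r_new = n*r / (1 + (n-1)*r)
Numerator = 5 * 0.49 = 2.45
Denominator = 1 + 4 * 0.49 = 2.96
r_new = 2.45 / 2.96
= 0.8277


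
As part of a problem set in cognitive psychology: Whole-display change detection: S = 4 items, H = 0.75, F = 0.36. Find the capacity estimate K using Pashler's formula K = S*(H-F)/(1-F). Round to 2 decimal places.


K = S * (H - F) / (1 - F)
H - F = 0.39
1 - F = 0.64
K = 4 * 0.39 / 0.64
= 2.44


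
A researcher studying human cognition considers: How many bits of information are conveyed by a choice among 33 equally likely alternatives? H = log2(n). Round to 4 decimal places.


H = log2(n)
H = log2(33)
= 5.0444


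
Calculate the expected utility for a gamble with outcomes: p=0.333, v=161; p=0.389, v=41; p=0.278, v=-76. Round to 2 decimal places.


EU = sum(p_i * v_i)
0.333 * 161 = 53.613
0.389 * 41 = 15.949
0.278 * -76 = -21.128
EU = 53.613 + 15.949 + -21.128
= 48.43


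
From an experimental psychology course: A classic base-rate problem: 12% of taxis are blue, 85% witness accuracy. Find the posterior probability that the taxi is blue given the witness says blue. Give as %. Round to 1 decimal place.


P(blue | says blue) = P(says blue | blue)*P(blue) / [P(says blue | blue)*P(blue) + P(says blue | not blue)*P(not blue)]
Numerator = 0.85 * 0.12 = 0.102
False identification = 0.15 * 0.88 = 0.132
P = 0.102 / (0.102 + 0.132)
= 0.102 / 0.234
As percentage = 43.6


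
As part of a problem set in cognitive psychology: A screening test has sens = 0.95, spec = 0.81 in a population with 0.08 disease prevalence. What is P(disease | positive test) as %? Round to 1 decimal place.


PPV = (sens * prev) / (sens * prev + (1-spec) * (1-prev))
Numerator = 0.95 * 0.08 = 0.076
P(positive and no disease) = (1 - spec) * (1 - prev) = (1 - 0.81) * (1 - 0.08) = 0.1748
Denominator = 0.076 + 0.1748 = 0.2508
PPV = 0.076 / 0.2508 = 0.30303
As percentage = 30.3


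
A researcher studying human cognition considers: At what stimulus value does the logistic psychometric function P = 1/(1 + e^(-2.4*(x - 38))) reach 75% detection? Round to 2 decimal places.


At P = 0.75: 0.75 = 1/(1 + e^(-k*(x-x0)))
Solving: e^(-k*(x-x0)) = 1/3
x = x0 + ln(3)/k
ln(3) = 1.0986
x = 38 + 1.0986/2.4
= 38 + 0.4578
= 38.46


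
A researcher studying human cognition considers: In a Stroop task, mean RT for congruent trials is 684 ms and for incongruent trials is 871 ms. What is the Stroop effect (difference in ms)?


Stroop effect = RT(incongruent) - RT(congruent)
= 871 - 684
= 187 ms


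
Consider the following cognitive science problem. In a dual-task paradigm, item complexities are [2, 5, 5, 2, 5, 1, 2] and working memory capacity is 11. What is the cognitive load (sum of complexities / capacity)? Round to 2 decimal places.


Total complexity = 2 + 5 + 5 + 2 + 5 + 1 + 2 = 22
Load = total / capacity = 22 / 11
= 2.00


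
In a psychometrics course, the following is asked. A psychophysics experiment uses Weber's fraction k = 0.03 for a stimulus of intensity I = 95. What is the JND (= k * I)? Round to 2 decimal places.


JND = k * I
JND = 0.03 * 95
= 2.85


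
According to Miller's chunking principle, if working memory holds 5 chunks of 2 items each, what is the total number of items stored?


Total items = chunks * items_per_chunk
= 5 * 2
= 10


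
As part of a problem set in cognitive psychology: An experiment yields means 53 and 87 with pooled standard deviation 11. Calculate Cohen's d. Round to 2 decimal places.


Cohen's d = (M1 - M2) / S_pooled
= (53 - 87) / 11
= -34 / 11
= -3.09


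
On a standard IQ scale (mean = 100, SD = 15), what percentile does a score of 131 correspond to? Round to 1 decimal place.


z = (IQ - mean) / SD
z = (131 - 100) / 15 = 2.0667
Percentile = Phi(2.0667) * 100
Phi(2.0667) = 0.980619
= 98.1


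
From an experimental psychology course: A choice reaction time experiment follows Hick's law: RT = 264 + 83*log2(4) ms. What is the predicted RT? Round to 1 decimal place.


RT = 264 + 83 * log2(4)
log2(4) = 2.0
RT = 264 + 83 * 2.0
= 264 + 166.0
= 430.0 ms


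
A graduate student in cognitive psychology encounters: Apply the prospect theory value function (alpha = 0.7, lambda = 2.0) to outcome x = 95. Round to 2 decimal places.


Since x = 95 >= 0, use v(x) = x^0.7
95^0.7 = 24.233
v(95) = 24.23


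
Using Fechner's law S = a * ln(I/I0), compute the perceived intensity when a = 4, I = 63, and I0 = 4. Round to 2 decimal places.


S = 4 * ln(63/4)
I/I0 = 15.75
ln(15.75) = 2.7568
S = 4 * 2.7568
= 11.03


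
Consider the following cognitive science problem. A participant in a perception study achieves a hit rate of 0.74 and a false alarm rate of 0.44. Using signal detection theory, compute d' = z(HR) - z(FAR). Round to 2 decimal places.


d' = z(HR) - z(FAR)
z(0.74) = 0.6433
z(0.44) = -0.151
d' = 0.6433 - -0.151
= 0.79


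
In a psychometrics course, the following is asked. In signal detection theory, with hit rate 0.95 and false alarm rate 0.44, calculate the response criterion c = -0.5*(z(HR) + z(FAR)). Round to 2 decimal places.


c = -0.5 * (z(HR) + z(FAR))
z(0.95) = 1.6449
z(0.44) = -0.151
c = -0.5 * (1.6449 + -0.151)
= -0.5 * 1.4939
= -0.75


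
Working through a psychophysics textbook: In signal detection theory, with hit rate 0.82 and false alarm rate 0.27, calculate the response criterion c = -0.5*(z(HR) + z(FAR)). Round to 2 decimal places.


c = -0.5 * (z(HR) + z(FAR))
z(0.82) = 0.9154
z(0.27) = -0.6128
c = -0.5 * (0.9154 + -0.6128)
= -0.5 * 0.3026
= -0.15


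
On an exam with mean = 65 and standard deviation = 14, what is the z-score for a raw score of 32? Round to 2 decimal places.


z = (X - mu) / sigma
= (32 - 65) / 14
= -33 / 14
= -2.36


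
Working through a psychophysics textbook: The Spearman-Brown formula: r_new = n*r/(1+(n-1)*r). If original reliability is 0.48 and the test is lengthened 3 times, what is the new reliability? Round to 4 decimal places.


r_new = n*r / (1 + (n-1)*r)
Numerator = 3 * 0.48 = 1.44
Denominator = 1 + 2 * 0.48 = 1.96
r_new = 1.44 / 1.96
= 0.7347


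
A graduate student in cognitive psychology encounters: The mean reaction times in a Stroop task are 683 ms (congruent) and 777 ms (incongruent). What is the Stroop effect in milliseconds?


Stroop effect = RT(incongruent) - RT(congruent)
= 777 - 683
= 94 ms


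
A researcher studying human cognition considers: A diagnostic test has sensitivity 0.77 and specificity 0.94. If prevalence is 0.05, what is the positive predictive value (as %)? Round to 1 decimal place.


PPV = (sens * prev) / (sens * prev + (1-spec) * (1-prev))
Numerator = 0.77 * 0.05 = 0.0385
P(positive and no disease) = (1 - spec) * (1 - prev) = (1 - 0.94) * (1 - 0.05) = 0.057
Denominator = 0.0385 + 0.057 = 0.0955
PPV = 0.0385 / 0.0955 = 0.403141
As percentage = 40.3


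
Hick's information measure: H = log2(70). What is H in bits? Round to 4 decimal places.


H = log2(n)
H = log2(70)
= 6.1293


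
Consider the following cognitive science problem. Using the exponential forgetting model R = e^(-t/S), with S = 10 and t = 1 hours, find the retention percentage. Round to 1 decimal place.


R = e^(-t/S)
-t/S = -1/10 = -0.1
R = e^(-0.1) = 0.904837
Percentage = 0.904837 * 100
= 90.5


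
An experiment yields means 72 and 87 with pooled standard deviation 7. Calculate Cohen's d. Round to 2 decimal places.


Cohen's d = (M1 - M2) / S_pooled
= (72 - 87) / 7
= -15 / 7
= -2.14


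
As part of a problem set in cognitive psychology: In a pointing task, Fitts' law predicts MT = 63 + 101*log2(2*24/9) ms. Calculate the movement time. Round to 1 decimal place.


MT = 63 + 101 * log2(2*24/9)
2D/W = 5.333333
log2(5.333333) = 2.415
MT = 63 + 101 * 2.415
= 306.9 ms


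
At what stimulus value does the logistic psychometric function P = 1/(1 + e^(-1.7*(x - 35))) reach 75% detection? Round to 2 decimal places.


At P = 0.75: 0.75 = 1/(1 + e^(-k*(x-x0)))
Solving: e^(-k*(x-x0)) = 1/3
x = x0 + ln(3)/k
ln(3) = 1.0986
x = 35 + 1.0986/1.7
= 35 + 0.6462
= 35.65


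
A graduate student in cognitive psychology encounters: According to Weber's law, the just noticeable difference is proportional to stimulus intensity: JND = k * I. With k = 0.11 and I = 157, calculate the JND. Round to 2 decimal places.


JND = k * I
JND = 0.11 * 157
= 17.27


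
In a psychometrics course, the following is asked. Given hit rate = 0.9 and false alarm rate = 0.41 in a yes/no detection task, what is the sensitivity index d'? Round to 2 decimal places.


d' = z(HR) - z(FAR)
z(0.9) = 1.2816
z(0.41) = -0.2275
d' = 1.2816 - -0.2275
= 1.51


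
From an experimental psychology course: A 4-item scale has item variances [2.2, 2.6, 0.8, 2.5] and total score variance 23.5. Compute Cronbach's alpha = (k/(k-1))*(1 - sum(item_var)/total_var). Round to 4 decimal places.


alpha = (k/(k-1)) * (1 - sum(s_i^2)/s_total^2)
sum(item variances) = 8.1
k/(k-1) = 4/3 = 1.333333
1 - 8.1/23.5 = 1 - 0.344681 = 0.655319
alpha = 1.333333 * 0.655319
= 0.8738


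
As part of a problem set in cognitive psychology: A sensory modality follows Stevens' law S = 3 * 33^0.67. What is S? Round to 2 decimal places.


S = 3 * 33^0.67
33^0.67 = 10.4089
S = 3 * 10.4089
= 31.23


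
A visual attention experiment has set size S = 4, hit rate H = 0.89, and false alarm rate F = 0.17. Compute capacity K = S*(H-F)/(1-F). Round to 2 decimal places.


K = S * (H - F) / (1 - F)
H - F = 0.72
1 - F = 0.83
K = 4 * 0.72 / 0.83
= 3.47


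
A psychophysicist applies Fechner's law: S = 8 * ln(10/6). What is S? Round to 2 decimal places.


S = 8 * ln(10/6)
I/I0 = 1.666667
ln(1.666667) = 0.5108
S = 8 * 0.5108
= 4.09


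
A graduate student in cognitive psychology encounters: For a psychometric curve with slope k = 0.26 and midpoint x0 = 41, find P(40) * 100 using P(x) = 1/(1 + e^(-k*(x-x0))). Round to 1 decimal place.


P(x) = 1/(1 + e^(-0.26*(40 - 41)))
Exponent = -0.26 * -1 = 0.26
e^(0.26) = 1.29693
P = 1/(1 + 1.29693) = 0.435364
Percentage = 43.5


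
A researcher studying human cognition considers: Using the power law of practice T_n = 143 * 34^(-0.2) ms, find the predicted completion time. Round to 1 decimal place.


T_n = 143 * 34^(-0.2)
34^(-0.2) = 0.493974
T_n = 143 * 0.493974
= 70.6 ms


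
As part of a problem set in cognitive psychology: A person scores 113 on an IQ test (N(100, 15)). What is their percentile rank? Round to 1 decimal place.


z = (IQ - mean) / SD
z = (113 - 100) / 15 = 0.8667
Percentile = Phi(0.8667) * 100
Phi(0.8667) = 0.806947
= 80.7


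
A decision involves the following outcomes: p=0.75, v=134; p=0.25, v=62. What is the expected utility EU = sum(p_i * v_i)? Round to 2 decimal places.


EU = sum(p_i * v_i)
0.75 * 134 = 100.5
0.25 * 62 = 15.5
EU = 100.5 + 15.5
= 116.00


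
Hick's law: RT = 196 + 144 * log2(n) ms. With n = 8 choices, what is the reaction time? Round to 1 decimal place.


RT = 196 + 144 * log2(8)
log2(8) = 3.0
RT = 196 + 144 * 3.0
= 196 + 432.0
= 628.0 ms


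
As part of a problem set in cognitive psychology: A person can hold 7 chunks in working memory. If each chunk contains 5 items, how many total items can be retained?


Total items = chunks * items_per_chunk
= 7 * 5
= 35


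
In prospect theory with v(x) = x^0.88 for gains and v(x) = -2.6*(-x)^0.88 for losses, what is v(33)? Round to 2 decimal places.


Since x = 33 >= 0, use v(x) = x^0.88
33^0.88 = 21.6916
v(33) = 21.69


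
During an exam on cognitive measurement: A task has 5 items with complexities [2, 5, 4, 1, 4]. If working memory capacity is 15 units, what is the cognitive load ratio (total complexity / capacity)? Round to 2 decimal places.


Total complexity = 2 + 5 + 4 + 1 + 4 = 16
Load = total / capacity = 16 / 15
= 1.07


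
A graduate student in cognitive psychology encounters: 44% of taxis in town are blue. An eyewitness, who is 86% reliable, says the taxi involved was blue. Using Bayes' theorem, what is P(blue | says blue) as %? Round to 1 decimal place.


P(blue | says blue) = P(says blue | blue)*P(blue) / [P(says blue | blue)*P(blue) + P(says blue | not blue)*P(not blue)]
Numerator = 0.86 * 0.44 = 0.3784
False identification = 0.14 * 0.56 = 0.0784
P = 0.3784 / (0.3784 + 0.0784)
= 0.3784 / 0.4568
As percentage = 82.8
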